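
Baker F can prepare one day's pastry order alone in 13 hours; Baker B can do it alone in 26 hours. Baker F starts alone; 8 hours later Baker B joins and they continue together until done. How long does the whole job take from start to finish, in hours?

34/3 hours

In 8 hours Baker F does 8/13 of the job, leaving 5/13.
Baker F and Baker B together work at 3/26 per hour, so finishing takes 5/13 ÷ 3/26 = 10/3 hours.
Total time = 8 + 10/3 = 34/3 hours.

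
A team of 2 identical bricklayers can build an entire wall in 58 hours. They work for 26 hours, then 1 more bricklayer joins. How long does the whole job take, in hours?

142/3 hours

One bricklayer does 1/116 of the job per hour.
After 26 hours with 2 bricklayers, 13/29 is done (16/29 left).
With 3 bricklayers the rate is 3/116, so the rest takes 16/29 ÷ 3/116 = 64/3 hours.
Total = 26 + 64/3 = 142/3 hours.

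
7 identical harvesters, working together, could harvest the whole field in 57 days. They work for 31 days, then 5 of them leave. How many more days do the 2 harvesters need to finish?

91 days

One harvester does 1/399 of the job per day.
After 31 days with 7 harvesters, 31/57 is done (26/57 left).
With 2 harvesters the rate is 2/399, so the rest takes 26/57 ÷ 2/399 = 91 days.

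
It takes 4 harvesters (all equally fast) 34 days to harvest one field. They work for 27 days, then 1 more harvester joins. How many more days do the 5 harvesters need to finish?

28/5 days

One harvester does 1/136 of the job per day.
After 27 days with 4 harvesters, 27/34 is done (7/34 left).
With 5 harvesters the rate is 5/136, so the rest takes 7/34 ÷ 5/136 = 28/5 days.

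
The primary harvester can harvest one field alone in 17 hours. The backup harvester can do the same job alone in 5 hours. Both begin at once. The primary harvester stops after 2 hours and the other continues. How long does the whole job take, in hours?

In the first 2 hours the combined rate is 22/85, so 44/85 of the job is done, leaving 41/85.
After the primary harvester leaves the rate is 1/5 per hour; the remaining 41/85 takes 41/17 hours.
Total = 2 + 41/17 = 75/17 hours.

75/17 hours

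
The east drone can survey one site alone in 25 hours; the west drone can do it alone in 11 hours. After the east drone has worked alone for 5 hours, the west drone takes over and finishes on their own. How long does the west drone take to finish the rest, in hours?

44/5 hours

In 5 hours the east drone does 5/25 = 1/5 of the job, leaving 4/5.
The west drone works at 1/11 per hour, so finishing takes 4/5 ÷ 1/11 = 44/5 hours.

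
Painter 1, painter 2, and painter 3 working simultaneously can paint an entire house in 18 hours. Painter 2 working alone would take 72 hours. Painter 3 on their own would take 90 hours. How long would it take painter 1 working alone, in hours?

360/11 hours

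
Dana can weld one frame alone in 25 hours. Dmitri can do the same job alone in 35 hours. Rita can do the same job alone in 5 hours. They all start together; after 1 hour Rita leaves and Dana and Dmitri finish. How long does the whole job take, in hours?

35/3 hours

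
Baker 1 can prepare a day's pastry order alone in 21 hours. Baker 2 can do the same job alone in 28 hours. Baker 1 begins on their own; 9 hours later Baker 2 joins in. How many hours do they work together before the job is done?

In the first 9 hours Baker 1 alone does 9/21 = 3/7 of the job, leaving 4/7.
Once everyone is working, combined rate: 1/21 + 1/28 = (4 + 3)/84 = 7/84 = 1/12 per hour.
Remaining 4/7 at 1/12 per hour takes 48/7 hours.

48/7 hours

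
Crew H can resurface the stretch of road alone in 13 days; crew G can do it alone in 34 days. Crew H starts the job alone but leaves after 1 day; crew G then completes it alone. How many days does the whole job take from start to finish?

421/13 days

In 1 day crew H does 1/13 of the job, leaving 12/13.
Crew G works at 1/34 per day, so finishing takes 12/13 ÷ 1/34 = 408/13 days.
Total time = 1 + 408/13 = 421/13 days.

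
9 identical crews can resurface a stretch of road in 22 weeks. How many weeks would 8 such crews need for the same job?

99/4 weeks

Total work is 9·22 = 198 crew-weeks.
With 8 crews: 198/8 = 99/4 weeks.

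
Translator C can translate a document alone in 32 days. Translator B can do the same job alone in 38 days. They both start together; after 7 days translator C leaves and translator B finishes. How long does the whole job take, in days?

In the first 7 days the combined rate is 35/608, so 245/608 of the job is done, leaving 363/608.
After translator C leaves the rate is 1/38 per day; the remaining 363/608 takes 363/16 days.
Total = 7 + 363/16 = 475/16 days.

475/16 days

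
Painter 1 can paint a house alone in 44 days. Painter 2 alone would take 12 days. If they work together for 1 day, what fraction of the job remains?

Combined rate: 1/44 + 1/12 = (3 + 11)/132 = 14/132 = 7/66 per day.
In 1 day they complete 1·7/66 = 7/66 of the job.
So 59/66 remains.

59/66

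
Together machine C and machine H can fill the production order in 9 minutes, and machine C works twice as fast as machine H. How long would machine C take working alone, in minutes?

27/2 minutes

Let machine H's rate be r; then machine C's rate is 2r, so together (2 + 1)r = 3r = 1/9.
Thus r = 1/27 per minute.
Machine H alone: 27 minutes; machine C alone: 27/2 minutes.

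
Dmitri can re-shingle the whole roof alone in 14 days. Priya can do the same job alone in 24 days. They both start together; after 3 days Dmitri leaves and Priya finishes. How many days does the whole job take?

132/7 days

In the first 3 days the combined rate is 19/168, so 19/56 of the job is done, leaving 37/56.
After Dmitri leaves the rate is 1/24 per day; the remaining 37/56 takes 111/7 days.
Total = 3 + 111/7 = 132/7 days.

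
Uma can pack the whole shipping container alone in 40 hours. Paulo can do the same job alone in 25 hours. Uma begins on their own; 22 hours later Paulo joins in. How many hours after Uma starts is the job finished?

376/13 hours

In the first 22 hours Uma alone does 22/40 = 11/20 of the job, leaving 9/20.
Once everyone is working, combined rate: 1/40 + 1/25 = (5 + 8)/200 = 13/200 per hour.
Remaining 9/20 at 13/200 per hour takes 90/13 hours.
Total from the start = 22 + 90/13 = 376/13 hours.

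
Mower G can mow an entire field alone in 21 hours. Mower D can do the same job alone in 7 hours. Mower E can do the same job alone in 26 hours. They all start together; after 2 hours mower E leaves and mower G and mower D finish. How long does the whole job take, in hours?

63/13 hours

In the first 2 hours the combined rate is 125/546, so 125/273 of the job is done, leaving 148/273.
After mower E leaves the rate is 4/21 per hour; the remaining 148/273 takes 37/13 hours.
Total = 2 + 37/13 = 63/13 hours.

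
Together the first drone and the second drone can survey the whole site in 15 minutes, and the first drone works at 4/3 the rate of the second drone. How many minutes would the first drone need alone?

105/4 minutes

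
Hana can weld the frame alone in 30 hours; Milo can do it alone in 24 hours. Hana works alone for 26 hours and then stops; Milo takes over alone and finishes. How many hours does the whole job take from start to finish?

In 26 hours Hana does 26/30 = 13/15 of the job, leaving 2/15.
Milo works at 1/24 per hour, so finishing takes 2/15 ÷ 1/24 = 16/5 hours.
Total time = 26 + 16/5 = 146/5 hours.

146/5 hours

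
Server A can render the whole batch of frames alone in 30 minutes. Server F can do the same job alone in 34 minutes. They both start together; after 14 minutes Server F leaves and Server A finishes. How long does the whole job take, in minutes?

300/17 minutes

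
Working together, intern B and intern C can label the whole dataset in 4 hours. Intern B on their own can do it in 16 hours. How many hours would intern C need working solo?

Combined rate is 1/4 per hour.
Known contribution: 1/16 per hour.
So intern C's rate is 1/4 − 1/16 = 3/16, meaning 16/3 hours alone.

16/3 hours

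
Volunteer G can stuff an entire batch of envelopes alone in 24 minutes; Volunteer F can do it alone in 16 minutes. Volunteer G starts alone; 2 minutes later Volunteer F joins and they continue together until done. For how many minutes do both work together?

In 2 minutes Volunteer G does 2/24 = 1/12 of the job, leaving 11/12.
Volunteer G and Volunteer F together work at 5/48 per minute, so finishing takes 11/12 ÷ 5/48 = 44/5 minutes.

44/5 minutes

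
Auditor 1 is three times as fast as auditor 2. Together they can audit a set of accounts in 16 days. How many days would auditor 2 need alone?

64 days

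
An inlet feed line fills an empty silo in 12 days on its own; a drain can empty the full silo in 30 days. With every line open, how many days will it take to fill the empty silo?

20 days

Net rate = 1/12 − 1/30 = (5 − 2)/60 = 3/60 = 1/20 per day.
Filling time = 1 ÷ (1/20) = 20 days.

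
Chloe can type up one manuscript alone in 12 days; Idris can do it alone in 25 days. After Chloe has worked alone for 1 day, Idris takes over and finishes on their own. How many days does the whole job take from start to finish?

In 1 day Chloe does 1/12 of the job, leaving 11/12.
Idris works at 1/25 per day, so finishing takes 11/12 ÷ 1/25 = 275/12 days.
Total time = 1 + 275/12 = 287/12 days.

287/12 days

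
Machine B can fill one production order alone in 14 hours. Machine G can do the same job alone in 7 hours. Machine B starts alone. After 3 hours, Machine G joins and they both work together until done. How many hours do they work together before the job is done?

11/3 hours

In the first 3 hours Machine B alone does 3/14 of the job, leaving 11/14.
Once everyone is working, combined rate: 1/14 + 1/7 = (1 + 2)/14 = 3/14 per hour.
Remaining 11/14 at 3/14 per hour takes 11/3 hours.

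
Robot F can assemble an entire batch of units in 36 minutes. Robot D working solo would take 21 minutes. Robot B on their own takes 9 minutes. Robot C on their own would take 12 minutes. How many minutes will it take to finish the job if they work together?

Combined rate: 1/36 + 1/21 + 1/9 + 1/12 = (7 + 12 + 28 + 21)/252 = 68/252 = 17/63 per minute.
Time = 1 ÷ (17/63) = 63/17 minutes.

63/17 minutes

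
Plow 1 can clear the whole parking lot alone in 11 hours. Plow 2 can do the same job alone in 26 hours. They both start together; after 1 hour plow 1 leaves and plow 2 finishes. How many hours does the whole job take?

260/11 hours

In the first 1 hour the combined rate is 37/286, so 37/286 of the job is done, leaving 249/286.
After plow 1 leaves the rate is 1/26 per hour; the remaining 249/286 takes 249/11 hours.
Total = 1 + 249/11 = 260/11 hours.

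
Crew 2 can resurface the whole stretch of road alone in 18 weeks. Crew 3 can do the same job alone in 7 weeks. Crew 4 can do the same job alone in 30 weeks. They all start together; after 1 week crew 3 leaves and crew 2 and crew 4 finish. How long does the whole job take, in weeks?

135/14 weeks

In the first 1 week the combined rate is 73/315, so 73/315 of the job is done, leaving 242/315.
After crew 3 leaves the rate is 4/45 per week; the remaining 242/315 takes 121/14 weeks.
Total = 1 + 121/14 = 135/14 weeks.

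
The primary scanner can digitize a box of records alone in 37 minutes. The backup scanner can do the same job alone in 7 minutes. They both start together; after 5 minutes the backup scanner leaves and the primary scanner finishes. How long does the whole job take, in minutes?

74/7 minutes

In the first 5 minutes the combined rate is 44/259, so 220/259 of the job is done, leaving 39/259.
After the backup scanner leaves the rate is 1/37 per minute; the remaining 39/259 takes 39/7 minutes.
Total = 5 + 39/7 = 74/7 minutes.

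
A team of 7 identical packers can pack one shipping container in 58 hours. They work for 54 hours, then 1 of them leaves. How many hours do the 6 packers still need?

One packer does 1/406 of the job per hour.
After 54 hours with 7 packers, 27/29 is done (2/29 left).
With 6 packers the rate is 6/406 = 3/203, so the rest takes 2/29 ÷ 3/203 = 14/3 hours.

14/3 hours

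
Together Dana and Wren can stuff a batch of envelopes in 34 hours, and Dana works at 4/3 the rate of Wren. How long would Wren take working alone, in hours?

238/3 hours

Let Wren's rate be r; then Dana's rate is (4/3)r, so together (4/3 + 1)r = (7/3)r = 1/34.
Thus r = 3/238 per hour.
Wren alone: 238/3 hours; Dana alone: 119/2 hours.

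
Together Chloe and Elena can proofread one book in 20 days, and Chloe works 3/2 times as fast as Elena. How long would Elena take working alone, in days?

50 days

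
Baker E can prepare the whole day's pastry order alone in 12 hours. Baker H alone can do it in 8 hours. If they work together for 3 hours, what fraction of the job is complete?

Combined rate: 1/12 + 1/8 = (2 + 3)/24 = 5/24 per hour.
In 3 hours they complete 3·5/24 = 5/8 of the job.

5/8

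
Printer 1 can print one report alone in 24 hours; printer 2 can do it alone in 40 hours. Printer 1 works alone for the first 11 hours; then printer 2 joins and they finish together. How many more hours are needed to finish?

65/8 hours

In 11 hours printer 1 does 11/24 of the job, leaving 13/24.
Printer 1 and printer 2 together work at 1/15 per hour, so finishing takes 13/24 ÷ 1/15 = 65/8 hours.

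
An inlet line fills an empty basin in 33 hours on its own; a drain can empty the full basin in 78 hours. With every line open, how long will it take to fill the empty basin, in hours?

286/5 hours

Net rate = 1/33 − 1/78 = (26 − 11)/858 = 15/858 = 5/286 per hour.
Filling time = 1 ÷ (5/286) = 286/5 hours.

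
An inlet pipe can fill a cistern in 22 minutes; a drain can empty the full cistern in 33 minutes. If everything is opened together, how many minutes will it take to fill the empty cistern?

Net rate = 1/22 − 1/33 = (3 − 2)/66 = 1/66 per minute.
Filling time = 1 ÷ (1/66) = 66 minutes.

66 minutes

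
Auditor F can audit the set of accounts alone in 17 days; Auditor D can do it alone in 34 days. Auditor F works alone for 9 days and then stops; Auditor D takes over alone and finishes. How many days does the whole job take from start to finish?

In 9 days Auditor F does 9/17 of the job, leaving 8/17.
Auditor D works at 1/34 per day, so finishing takes 8/17 ÷ 1/34 = 16 days.
Total time = 9 + 16 = 25 days.

25 days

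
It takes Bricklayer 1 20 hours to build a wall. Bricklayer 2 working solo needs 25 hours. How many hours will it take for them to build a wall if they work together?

100/9 hours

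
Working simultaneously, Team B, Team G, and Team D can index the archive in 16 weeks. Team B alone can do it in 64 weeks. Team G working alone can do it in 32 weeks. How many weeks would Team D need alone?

Combined rate is 1/16 per week.
Known contribution: 1/64 + 1/32 = (1 + 2)/64 = 3/64 per week.
So Team D's rate is 1/16 − 3/64 = 1/64, meaning 64 weeks alone.

64 weeks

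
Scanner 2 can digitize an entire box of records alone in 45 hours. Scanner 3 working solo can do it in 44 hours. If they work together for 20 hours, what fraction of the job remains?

10/99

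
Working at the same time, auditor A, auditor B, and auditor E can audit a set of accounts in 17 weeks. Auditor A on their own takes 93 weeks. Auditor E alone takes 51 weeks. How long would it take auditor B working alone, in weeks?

Combined rate is 1/17 per week.
Known contribution: 1/93 + 1/51 = (17 + 31)/1581 = 48/1581 = 16/527 per week.
So auditor B's rate is 1/17 − 16/527 = 15/527, meaning 527/15 weeks alone.

527/15 weeks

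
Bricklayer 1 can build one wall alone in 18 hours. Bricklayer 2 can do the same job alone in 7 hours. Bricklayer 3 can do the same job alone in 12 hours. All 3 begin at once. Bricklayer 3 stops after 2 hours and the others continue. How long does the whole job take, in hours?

21/5 hours

In the first 2 hours the combined rate is 71/252, so 71/126 of the job is done, leaving 55/126.
After bricklayer 3 leaves the rate is 25/126 per hour; the remaining 55/126 takes 11/5 hours.
Total = 2 + 11/5 = 21/5 hours.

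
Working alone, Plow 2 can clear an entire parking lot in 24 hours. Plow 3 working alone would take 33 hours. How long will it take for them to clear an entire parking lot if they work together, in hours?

264/19 hours

Combined rate: 1/24 + 1/33 = (11 + 8)/264 = 19/264 per hour.
Time = 1 ÷ (19/264) = 264/19 hours.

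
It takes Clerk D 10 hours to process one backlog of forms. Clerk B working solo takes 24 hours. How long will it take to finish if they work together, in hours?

Combined rate: 1/10 + 1/24 = (12 + 5)/120 = 17/120 per hour.
Time = 1 ÷ (17/120) = 120/17 hours.

120/17 hours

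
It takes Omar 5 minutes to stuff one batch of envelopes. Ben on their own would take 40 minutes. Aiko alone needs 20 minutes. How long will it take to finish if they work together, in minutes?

Combined rate: 1/5 + 1/40 + 1/20 = (8 + 1 + 2)/40 = 11/40 per minute.
Time = 1 ÷ (11/40) = 40/11 minutes.

40/11 minutes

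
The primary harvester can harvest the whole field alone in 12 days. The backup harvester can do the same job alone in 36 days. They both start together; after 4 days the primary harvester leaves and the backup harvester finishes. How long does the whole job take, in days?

In the first 4 days the combined rate is 1/9, so 4/9 of the job is done, leaving 5/9.
After the primary harvester leaves the rate is 1/36 per day; the remaining 5/9 takes 20 days.
Total = 4 + 20 = 24 days.

24 days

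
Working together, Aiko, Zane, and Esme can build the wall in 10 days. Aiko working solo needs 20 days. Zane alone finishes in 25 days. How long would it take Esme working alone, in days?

100 days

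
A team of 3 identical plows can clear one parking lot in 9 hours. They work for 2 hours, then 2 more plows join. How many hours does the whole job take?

31/5 hours

One plow does 1/27 of the job per hour.
After 2 hours with 3 plows, 2/9 is done (7/9 left).
With 5 plows the rate is 5/27, so the rest takes 7/9 ÷ 5/27 = 21/5 hours.
Total = 2 + 21/5 = 31/5 hours.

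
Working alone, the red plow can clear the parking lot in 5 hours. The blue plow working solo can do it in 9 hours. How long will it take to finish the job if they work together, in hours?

45/14 hours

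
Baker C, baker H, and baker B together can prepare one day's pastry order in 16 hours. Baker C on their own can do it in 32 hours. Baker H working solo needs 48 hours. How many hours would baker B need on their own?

96 hours

Combined rate is 1/16 per hour.
Known contribution: 1/32 + 1/48 = (3 + 2)/96 = 5/96 per hour.
So baker B's rate is 1/16 − 5/96 = 1/96, meaning 96 hours alone.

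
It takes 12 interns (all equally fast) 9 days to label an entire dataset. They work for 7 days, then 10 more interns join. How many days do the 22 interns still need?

12/11 days

One intern does 1/108 of the job per day.
After 7 days with 12 interns, 7/9 is done (2/9 left).
With 22 interns the rate is 22/108 = 11/54, so the rest takes 2/9 ÷ 11/54 = 12/11 days.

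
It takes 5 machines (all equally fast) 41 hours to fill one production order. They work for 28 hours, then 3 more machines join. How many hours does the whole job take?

One machine does 1/205 of the job per hour.
After 28 hours with 5 machines, 28/41 is done (13/41 left).
With 8 machines the rate is 8/205, so the rest takes 13/41 ÷ 8/205 = 65/8 hours.
Total = 28 + 65/8 = 289/8 hours.

289/8 hours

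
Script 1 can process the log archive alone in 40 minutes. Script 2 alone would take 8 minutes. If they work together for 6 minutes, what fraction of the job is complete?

Combined rate: 1/40 + 1/8 = (1 + 5)/40 = 6/40 = 3/20 per minute.
In 6 minutes they complete 6·3/20 = 9/10 of the job.

9/10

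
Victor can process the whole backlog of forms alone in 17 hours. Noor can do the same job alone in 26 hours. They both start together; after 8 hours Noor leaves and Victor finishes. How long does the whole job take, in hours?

153/13 hours

In the first 8 hours the combined rate is 43/442, so 172/221 of the job is done, leaving 49/221.
After Noor leaves the rate is 1/17 per hour; the remaining 49/221 takes 49/13 hours.
Total = 8 + 49/13 = 153/13 hours.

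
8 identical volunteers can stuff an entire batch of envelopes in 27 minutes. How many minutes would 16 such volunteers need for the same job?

Total work is 8·27 = 216 volunteer-minutes.
With 16 volunteers: 216/16 = 27/2 minutes.

27/2 minutes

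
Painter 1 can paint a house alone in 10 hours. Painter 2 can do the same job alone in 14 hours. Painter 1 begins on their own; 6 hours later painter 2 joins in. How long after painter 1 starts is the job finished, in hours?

In the first 6 hours painter 1 alone does 6/10 = 3/5 of the job, leaving 2/5.
Once everyone is working, combined rate: 1/10 + 1/14 = (7 + 5)/70 = 12/70 = 6/35 per hour.
Remaining 2/5 at 6/35 per hour takes 7/3 hours.
Total from the start = 6 + 7/3 = 25/3 hours.

25/3 hours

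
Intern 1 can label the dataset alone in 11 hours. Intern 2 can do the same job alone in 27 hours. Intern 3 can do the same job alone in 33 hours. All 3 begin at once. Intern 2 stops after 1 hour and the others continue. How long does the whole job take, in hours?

In the first 1 hour the combined rate is 47/297, so 47/297 of the job is done, leaving 250/297.
After Intern 2 leaves the rate is 4/33 per hour; the remaining 250/297 takes 125/18 hours.
Total = 1 + 125/18 = 143/18 hours.

143/18 hours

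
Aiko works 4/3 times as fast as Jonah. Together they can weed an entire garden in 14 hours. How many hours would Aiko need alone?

49/2 hours

Let Jonah's rate be r; then Aiko's rate is (4/3)r, so together (4/3 + 1)r = (7/3)r = 1/14.
Thus r = 3/98 per hour.
Jonah alone: 98/3 hours; Aiko alone: 49/2 hours.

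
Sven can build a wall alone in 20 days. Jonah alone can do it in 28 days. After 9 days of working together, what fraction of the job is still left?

Combined rate: 1/20 + 1/28 = (7 + 5)/140 = 12/140 = 3/35 per day.
In 9 days they complete 9·3/35 = 27/35 of the job.
So 8/35 remains.

8/35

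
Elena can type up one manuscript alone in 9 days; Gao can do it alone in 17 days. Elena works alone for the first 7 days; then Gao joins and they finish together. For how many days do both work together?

17/13 days

In 7 days Elena does 7/9 of the job, leaving 2/9.
Elena and Gao together work at 26/153 per day, so finishing takes 2/9 ÷ 26/153 = 17/13 days.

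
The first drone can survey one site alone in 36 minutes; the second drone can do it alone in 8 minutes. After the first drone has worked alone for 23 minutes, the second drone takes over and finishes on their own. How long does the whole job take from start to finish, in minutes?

233/9 minutes

In 23 minutes the first drone does 23/36 of the job, leaving 13/36.
The second drone works at 1/8 per minute, so finishing takes 13/36 ÷ 1/8 = 26/9 minutes.
Total time = 23 + 26/9 = 233/9 minutes.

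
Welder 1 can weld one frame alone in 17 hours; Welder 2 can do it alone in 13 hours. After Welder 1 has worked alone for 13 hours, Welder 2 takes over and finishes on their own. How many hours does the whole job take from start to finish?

273/17 hours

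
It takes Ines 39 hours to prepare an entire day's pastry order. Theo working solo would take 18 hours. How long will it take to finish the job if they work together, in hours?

234/19 hours

Combined rate: 1/39 + 1/18 = (6 + 13)/234 = 19/234 per hour.
Time = 1 ÷ (19/234) = 234/19 hours.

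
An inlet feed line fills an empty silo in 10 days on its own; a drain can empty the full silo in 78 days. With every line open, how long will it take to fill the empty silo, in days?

Net rate = 1/10 − 1/78 = (39 − 5)/390 = 34/390 = 17/195 per day.
Filling time = 1 ÷ (17/195) = 195/17 days.

195/17 days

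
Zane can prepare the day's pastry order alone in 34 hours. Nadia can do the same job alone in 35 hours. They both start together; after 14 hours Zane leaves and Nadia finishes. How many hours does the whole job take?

350/17 hours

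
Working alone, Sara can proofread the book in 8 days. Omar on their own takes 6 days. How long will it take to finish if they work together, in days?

Combined rate: 1/8 + 1/6 = (3 + 4)/24 = 7/24 per day.
Time = 1 ÷ (7/24) = 24/7 days.

24/7 days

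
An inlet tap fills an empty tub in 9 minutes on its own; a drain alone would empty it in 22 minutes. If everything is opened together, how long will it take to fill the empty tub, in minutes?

198/13 minutes

Net rate = 1/9 − 1/22 = (22 − 9)/198 = 13/198 per minute.
Filling time = 1 ÷ (13/198) = 198/13 minutes.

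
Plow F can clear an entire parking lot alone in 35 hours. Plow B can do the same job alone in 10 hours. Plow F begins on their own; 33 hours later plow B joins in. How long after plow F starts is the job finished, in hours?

In the first 33 hours plow F alone does 33/35 of the job, leaving 2/35.
Once everyone is working, combined rate: 1/35 + 1/10 = (2 + 7)/70 = 9/70 per hour.
Remaining 2/35 at 9/70 per hour takes 4/9 hours.
Total from the start = 33 + 4/9 = 301/9 hours.

301/9 hours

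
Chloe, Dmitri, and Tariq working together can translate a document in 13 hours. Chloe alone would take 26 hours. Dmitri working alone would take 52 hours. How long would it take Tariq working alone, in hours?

52 hours

Combined rate is 1/13 per hour.
Known contribution: 1/26 + 1/52 = (2 + 1)/52 = 3/52 per hour.
So Tariq's rate is 1/13 − 3/52 = 1/52, meaning 52 hours alone.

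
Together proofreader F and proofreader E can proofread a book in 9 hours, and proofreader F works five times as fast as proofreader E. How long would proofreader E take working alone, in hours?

Let proofreader E's rate be r; then proofreader F's rate is 5r, so together (5 + 1)r = 6r = 1/9.
Thus r = 1/54 per hour.
Proofreader E alone: 54 hours; proofreader F alone: 54/5 hours.

54 hours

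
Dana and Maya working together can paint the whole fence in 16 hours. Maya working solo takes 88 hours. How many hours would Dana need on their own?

176/9 hours

Combined rate is 1/16 per hour.
Known contribution: 1/88 per hour.
So Dana's rate is 1/16 − 1/88 = 9/176, meaning 176/9 hours alone.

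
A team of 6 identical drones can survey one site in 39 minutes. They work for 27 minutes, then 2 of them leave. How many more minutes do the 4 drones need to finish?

18 minutes

One drone does 1/234 of the job per minute.
After 27 minutes with 6 drones, 9/13 is done (4/13 left).
With 4 drones the rate is 4/234 = 2/117, so the rest takes 4/13 ÷ 2/117 = 18 minutes.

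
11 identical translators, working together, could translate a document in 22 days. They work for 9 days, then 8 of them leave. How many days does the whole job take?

170/3 days

One translator does 1/242 of the job per day.
After 9 days with 11 translators, 9/22 is done (13/22 left).
With 3 translators the rate is 3/242, so the rest takes 13/22 ÷ 3/242 = 143/3 days.
Total = 9 + 143/3 = 170/3 days.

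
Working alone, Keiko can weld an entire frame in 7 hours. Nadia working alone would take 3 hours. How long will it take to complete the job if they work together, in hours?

With two workers the combined time is the product over the sum: 7·3/(7+3) = 21/10 hours.

21/10 hours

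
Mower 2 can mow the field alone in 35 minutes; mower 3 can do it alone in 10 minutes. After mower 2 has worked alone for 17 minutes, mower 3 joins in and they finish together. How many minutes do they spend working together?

In 17 minutes mower 2 does 17/35 of the job, leaving 18/35.
Mower 2 and mower 3 together work at 9/70 per minute, so finishing takes 18/35 ÷ 9/70 = 4 minutes.

4 minutes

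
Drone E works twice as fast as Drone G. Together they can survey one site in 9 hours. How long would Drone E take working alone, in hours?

Let Drone G's rate be r; then Drone E's rate is 2r, so together (2 + 1)r = 3r = 1/9.
Thus r = 1/27 per hour.
Drone G alone: 27 hours; Drone E alone: 27/2 hours.

27/2 hours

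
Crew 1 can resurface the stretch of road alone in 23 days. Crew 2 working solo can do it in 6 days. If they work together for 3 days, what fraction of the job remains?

17/46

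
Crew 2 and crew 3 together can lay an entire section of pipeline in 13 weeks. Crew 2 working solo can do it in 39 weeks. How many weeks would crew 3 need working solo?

Combined rate is 1/13 per week.
Known contribution: 1/39 per week.
So crew 3's rate is 1/13 − 1/39 = 2/39, meaning 39/2 weeks alone.

39/2 weeks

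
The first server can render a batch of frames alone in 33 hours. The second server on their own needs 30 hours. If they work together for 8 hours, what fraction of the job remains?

27/55

Combined rate: 1/33 + 1/30 = (10 + 11)/330 = 21/330 = 7/110 per hour.
In 8 hours they complete 8·7/110 = 28/55 of the job.
So 27/55 remains.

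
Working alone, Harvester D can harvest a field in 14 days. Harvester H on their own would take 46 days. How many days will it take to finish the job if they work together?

161/15 days

With two workers the combined time is the product over the sum: 14·46/(14+46) = 644/60 = 161/15 days.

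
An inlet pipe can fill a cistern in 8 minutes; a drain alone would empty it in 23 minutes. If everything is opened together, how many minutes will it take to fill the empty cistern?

184/15 minutes

Net rate = 1/8 − 1/23 = (23 − 8)/184 = 15/184 per minute.
Filling time = 1 ÷ (15/184) = 184/15 minutes.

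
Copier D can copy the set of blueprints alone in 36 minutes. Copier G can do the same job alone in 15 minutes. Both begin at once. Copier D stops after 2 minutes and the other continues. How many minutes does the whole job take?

85/6 minutes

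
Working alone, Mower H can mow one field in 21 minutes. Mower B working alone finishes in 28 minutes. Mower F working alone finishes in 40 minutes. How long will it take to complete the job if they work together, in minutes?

120/13 minutes

Combined rate: 1/21 + 1/28 + 1/40 = (40 + 30 + 21)/840 = 91/840 = 13/120 per minute.
Time = 1 ÷ (13/120) = 120/13 minutes.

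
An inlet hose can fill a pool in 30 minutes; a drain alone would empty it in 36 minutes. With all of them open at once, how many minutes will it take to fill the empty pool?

180 minutes

Net rate = 1/30 − 1/36 = (6 − 5)/180 = 1/180 per minute.
Filling time = 1 ÷ (1/180) = 180 minutes.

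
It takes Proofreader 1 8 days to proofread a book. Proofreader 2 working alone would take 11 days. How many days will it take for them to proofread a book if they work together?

88/19 days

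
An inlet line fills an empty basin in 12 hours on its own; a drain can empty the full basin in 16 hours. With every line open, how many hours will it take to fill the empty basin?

Net rate = 1/12 − 1/16 = (4 − 3)/48 = 1/48 per hour.
Filling time = 1 ÷ (1/48) = 48 hours.

48 hours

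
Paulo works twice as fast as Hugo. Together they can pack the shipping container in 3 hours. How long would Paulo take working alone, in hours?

Let Hugo's rate be r; then Paulo's rate is 2r, so together (2 + 1)r = 3r = 1/3.
Thus r = 1/9 per hour.
Hugo alone: 9 hours; Paulo alone: 9/2 hours.

9/2 hours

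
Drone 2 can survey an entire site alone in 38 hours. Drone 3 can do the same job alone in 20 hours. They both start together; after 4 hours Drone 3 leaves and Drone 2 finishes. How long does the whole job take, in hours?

152/5 hours

In the first 4 hours the combined rate is 29/380, so 29/95 of the job is done, leaving 66/95.
After Drone 3 leaves the rate is 1/38 per hour; the remaining 66/95 takes 132/5 hours.
Total = 4 + 132/5 = 152/5 hours.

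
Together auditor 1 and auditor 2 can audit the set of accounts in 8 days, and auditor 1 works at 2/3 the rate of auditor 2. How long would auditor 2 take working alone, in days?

40/3 days

Let auditor 2's rate be r; then auditor 1's rate is (2/3)r, so together (2/3 + 1)r = (5/3)r = 1/8.
Thus r = 3/40 per day.
Auditor 2 alone: 40/3 days; auditor 1 alone: 20 days.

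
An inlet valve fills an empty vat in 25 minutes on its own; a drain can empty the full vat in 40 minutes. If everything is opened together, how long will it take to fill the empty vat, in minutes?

Net rate = 1/25 − 1/40 = (8 − 5)/200 = 3/200 per minute.
Filling time = 1 ÷ (3/200) = 200/3 minutes.

200/3 minutes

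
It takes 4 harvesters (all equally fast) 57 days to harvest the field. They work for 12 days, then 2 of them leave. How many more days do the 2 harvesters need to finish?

One harvester does 1/228 of the job per day.
After 12 days with 4 harvesters, 4/19 is done (15/19 left).
With 2 harvesters the rate is 2/228 = 1/114, so the rest takes 15/19 ÷ 1/114 = 90 days.

90 days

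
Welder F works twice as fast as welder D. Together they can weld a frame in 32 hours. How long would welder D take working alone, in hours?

Let welder D's rate be r; then welder F's rate is 2r, so together (2 + 1)r = 3r = 1/32.
Thus r = 1/96 per hour.
Welder D alone: 96 hours; welder F alone: 48 hours.

96 hours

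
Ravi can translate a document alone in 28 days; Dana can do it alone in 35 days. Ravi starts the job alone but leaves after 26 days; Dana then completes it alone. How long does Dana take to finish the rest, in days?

5/2 days

In 26 days Ravi does 26/28 = 13/14 of the job, leaving 1/14.
Dana works at 1/35 per day, so finishing takes 1/14 ÷ 1/35 = 5/2 days.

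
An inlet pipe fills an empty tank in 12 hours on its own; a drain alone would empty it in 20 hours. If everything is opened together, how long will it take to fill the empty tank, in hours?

Net rate = 1/12 − 1/20 = (5 − 3)/60 = 2/60 = 1/30 per hour.
Filling time = 1 ÷ (1/30) = 30 hours.

30 hours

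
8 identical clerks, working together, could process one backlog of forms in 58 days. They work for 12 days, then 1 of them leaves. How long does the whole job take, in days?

452/7 days

One clerk does 1/464 of the job per day.
After 12 days with 8 clerks, 6/29 is done (23/29 left).
With 7 clerks the rate is 7/464, so the rest takes 23/29 ÷ 7/464 = 368/7 days.
Total = 12 + 368/7 = 452/7 days.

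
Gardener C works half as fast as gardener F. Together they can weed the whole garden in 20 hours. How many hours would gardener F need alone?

30 hours

Let gardener F's rate be r; then gardener C's rate is (1/2)r, so together (1/2 + 1)r = (3/2)r = 1/20.
Thus r = 1/30 per hour.
Gardener F alone: 30 hours; gardener C alone: 60 hours.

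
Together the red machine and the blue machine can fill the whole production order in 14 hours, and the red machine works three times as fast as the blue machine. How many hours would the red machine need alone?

56/3 hours

Let the blue machine's rate be r; then the red machine's rate is 3r, so together (3 + 1)r = 4r = 1/14.
Thus r = 1/56 per hour.
The blue machine alone: 56 hours; the red machine alone: 56/3 hours.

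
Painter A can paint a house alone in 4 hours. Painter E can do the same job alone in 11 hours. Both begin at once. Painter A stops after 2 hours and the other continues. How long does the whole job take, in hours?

In the first 2 hours the combined rate is 15/44, so 15/22 of the job is done, leaving 7/22.
After painter A leaves the rate is 1/11 per hour; the remaining 7/22 takes 7/2 hours.
Total = 2 + 7/2 = 11/2 hours.

11/2 hours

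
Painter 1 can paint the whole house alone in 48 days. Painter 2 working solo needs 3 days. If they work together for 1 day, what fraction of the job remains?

Combined rate: 1/48 + 1/3 = (1 + 16)/48 = 17/48 per day.
In 1 day they complete 1·17/48 = 17/48 of the job.
So 31/48 remains.

31/48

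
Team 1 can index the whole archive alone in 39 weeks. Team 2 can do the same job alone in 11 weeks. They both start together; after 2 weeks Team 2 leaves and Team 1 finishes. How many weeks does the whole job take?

351/11 weeks

In the first 2 weeks the combined rate is 50/429, so 100/429 of the job is done, leaving 329/429.
After Team 2 leaves the rate is 1/39 per week; the remaining 329/429 takes 329/11 weeks.
Total = 2 + 329/11 = 351/11 weeks.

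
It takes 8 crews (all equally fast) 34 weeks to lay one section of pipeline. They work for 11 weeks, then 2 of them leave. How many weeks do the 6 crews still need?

92/3 weeks

One crew does 1/272 of the job per week.
After 11 weeks with 8 crews, 11/34 is done (23/34 left).
With 6 crews the rate is 6/272 = 3/136, so the rest takes 23/34 ÷ 3/136 = 92/3 weeks.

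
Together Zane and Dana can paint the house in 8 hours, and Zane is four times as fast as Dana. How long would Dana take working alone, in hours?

40 hours

Let Dana's rate be r; then Zane's rate is 4r, so together (4 + 1)r = 5r = 1/8.
Thus r = 1/40 per hour.
Dana alone: 40 hours; Zane alone: 10 hours.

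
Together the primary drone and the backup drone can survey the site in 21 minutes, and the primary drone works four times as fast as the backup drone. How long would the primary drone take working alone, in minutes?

Let the backup drone's rate be r; then the primary drone's rate is 4r, so together (4 + 1)r = 5r = 1/21.
Thus r = 1/105 per minute.
The backup drone alone: 105 minutes; the primary drone alone: 105/4 minutes.

105/4 minutes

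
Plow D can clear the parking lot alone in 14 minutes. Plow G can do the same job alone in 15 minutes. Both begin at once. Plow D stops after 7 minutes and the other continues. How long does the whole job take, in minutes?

15/2 minutes

In the first 7 minutes the combined rate is 29/210, so 29/30 of the job is done, leaving 1/30.
After Plow D leaves the rate is 1/15 per minute; the remaining 1/30 takes 1/2 minutes.
Total = 7 + 1/2 = 15/2 minutes.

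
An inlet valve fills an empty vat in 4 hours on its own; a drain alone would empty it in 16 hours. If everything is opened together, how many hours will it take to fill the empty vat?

Net rate = 1/4 − 1/16 = (4 − 1)/16 = 3/16 per hour.
Filling time = 1 ÷ (3/16) = 16/3 hours.

16/3 hours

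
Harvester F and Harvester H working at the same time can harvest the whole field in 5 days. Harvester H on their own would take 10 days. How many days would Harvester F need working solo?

Combined rate is 1/5 per day.
Known contribution: 1/10 per day.
So Harvester F's rate is 1/5 − 1/10 = 1/10, meaning 10 days alone.

10 days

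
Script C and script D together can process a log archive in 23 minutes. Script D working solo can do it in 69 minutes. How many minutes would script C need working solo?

Combined rate is 1/23 per minute.
Known contribution: 1/69 per minute.
So script C's rate is 1/23 − 1/69 = 2/69, meaning 69/2 minutes alone.

69/2 minutes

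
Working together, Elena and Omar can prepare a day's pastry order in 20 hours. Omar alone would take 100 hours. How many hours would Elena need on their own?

Combined rate is 1/20 per hour.
Known contribution: 1/100 per hour.
So Elena's rate is 1/20 − 1/100 = 1/25, meaning 25 hours alone.

25 hours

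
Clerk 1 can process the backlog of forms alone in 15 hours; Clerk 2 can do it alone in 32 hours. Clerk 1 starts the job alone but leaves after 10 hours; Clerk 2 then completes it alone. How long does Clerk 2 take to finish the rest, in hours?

In 10 hours Clerk 1 does 10/15 = 2/3 of the job, leaving 1/3.
Clerk 2 works at 1/32 per hour, so finishing takes 1/3 ÷ 1/32 = 32/3 hours.

32/3 hours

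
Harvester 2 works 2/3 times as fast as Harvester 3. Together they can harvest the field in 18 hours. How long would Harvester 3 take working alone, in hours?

30 hours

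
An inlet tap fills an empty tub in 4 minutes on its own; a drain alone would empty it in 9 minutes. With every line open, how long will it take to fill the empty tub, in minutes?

Net rate = 1/4 − 1/9 = (9 − 4)/36 = 5/36 per minute.
Filling time = 1 ÷ (5/36) = 36/5 minutes.

36/5 minutes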